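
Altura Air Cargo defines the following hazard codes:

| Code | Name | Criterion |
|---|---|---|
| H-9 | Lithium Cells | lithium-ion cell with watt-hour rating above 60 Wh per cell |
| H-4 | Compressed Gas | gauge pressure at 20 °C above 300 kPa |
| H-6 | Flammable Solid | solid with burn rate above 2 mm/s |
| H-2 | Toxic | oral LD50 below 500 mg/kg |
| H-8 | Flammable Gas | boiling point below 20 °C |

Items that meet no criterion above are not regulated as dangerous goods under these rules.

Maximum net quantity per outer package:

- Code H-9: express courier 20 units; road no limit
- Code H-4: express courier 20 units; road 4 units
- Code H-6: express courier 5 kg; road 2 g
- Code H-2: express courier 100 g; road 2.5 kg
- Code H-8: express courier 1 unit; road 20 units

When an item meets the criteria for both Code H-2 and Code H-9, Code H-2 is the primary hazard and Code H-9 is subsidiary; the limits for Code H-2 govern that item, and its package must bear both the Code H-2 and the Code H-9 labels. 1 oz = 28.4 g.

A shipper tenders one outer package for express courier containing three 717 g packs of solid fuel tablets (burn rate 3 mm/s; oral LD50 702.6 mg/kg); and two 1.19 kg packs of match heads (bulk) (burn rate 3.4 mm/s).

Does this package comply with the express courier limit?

The solid fuel tablets have burn rate 3 mm/s, which is > 2 mm/s, so they are Code H-6 (Flammable Solid).
Burn rate 3.4 mm/s meets the Code H-6 criterion (Flammable Solid), so the match heads (bulk) are Code H-6.
Total Code H-6: (three 717 g packs = 2.151 kg) + (two 1.19 kg packs = 2.38 kg) = 4.531 kg.
4.531 kg ≤ 5 kg (express courier limit, Code H-6) — within limit.

Yes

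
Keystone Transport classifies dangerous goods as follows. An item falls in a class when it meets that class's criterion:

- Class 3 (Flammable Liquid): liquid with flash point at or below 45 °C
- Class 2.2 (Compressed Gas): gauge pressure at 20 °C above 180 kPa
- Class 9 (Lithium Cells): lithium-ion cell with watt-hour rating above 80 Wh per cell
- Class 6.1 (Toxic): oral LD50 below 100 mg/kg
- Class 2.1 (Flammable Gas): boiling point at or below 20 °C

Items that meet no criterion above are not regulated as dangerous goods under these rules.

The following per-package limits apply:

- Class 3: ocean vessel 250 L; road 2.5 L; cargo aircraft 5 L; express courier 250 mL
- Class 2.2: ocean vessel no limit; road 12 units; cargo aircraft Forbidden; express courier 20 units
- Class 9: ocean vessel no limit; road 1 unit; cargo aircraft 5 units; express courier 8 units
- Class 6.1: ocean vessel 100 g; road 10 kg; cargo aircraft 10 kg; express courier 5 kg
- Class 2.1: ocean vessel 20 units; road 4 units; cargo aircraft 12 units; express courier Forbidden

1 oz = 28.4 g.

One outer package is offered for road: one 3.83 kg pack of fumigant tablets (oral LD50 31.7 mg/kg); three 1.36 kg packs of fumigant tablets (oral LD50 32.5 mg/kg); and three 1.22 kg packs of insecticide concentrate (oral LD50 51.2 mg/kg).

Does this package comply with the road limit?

Fumigant tablets: oral LD50 31.7 mg/kg < 100 mg/kg → Class 6.1 (Toxic).
The fumigant tablets have oral LD50 32.5 mg/kg, which is < 100 mg/kg, so they are Class 6.1 (Toxic).
Oral LD50 51.2 mg/kg meets the Class 6.1 criterion (Toxic), so the insecticide concentrate is Class 6.1.
Class 6.1 net quantity: 3.83 kg + (three 1.36 kg packs = 4.08 kg) + (three 1.22 kg packs = 3.66 kg) = 11.57 kg.
11.57 kg > 10 kg (road limit, Class 6.1) — over the limit.

No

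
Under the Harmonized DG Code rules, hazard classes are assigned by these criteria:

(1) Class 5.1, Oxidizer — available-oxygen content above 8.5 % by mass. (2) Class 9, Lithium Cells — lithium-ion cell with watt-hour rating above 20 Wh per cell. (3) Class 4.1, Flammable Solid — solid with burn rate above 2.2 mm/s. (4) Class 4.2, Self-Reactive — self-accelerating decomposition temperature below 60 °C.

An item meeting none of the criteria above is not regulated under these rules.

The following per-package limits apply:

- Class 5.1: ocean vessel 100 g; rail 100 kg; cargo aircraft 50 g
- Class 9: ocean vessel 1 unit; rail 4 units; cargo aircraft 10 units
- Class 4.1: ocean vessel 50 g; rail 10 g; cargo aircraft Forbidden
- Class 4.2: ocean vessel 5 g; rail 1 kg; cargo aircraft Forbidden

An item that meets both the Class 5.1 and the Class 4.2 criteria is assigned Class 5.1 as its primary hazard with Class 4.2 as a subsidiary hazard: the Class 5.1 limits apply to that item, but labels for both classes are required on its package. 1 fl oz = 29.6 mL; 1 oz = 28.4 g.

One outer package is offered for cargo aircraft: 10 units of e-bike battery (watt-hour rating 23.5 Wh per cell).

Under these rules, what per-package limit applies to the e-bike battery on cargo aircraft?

10 units

Watt-hour rating 23.5 Wh per cell meets the Class 9 criterion (Lithium Cells), so the e-bike battery is Class 9.
The cargo aircraft limit for Class 9 is 10 units.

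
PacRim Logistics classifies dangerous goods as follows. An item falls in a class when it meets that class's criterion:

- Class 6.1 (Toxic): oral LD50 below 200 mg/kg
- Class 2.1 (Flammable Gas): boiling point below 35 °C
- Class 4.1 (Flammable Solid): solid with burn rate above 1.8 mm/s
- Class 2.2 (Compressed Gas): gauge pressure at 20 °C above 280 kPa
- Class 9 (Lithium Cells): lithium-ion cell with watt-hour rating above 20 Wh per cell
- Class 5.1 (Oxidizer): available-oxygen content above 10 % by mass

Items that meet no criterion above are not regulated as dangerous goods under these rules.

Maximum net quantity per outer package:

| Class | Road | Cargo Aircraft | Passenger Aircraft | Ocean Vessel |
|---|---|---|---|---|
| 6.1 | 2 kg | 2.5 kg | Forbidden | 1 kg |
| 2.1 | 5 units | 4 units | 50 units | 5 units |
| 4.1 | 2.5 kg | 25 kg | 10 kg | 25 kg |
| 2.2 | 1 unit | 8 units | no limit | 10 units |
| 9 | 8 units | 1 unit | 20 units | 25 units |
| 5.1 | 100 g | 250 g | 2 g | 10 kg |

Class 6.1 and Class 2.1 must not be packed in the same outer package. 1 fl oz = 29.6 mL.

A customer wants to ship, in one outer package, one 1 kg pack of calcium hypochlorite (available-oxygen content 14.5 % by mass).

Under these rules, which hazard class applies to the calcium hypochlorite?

Class 5.1

With available-oxygen content 14.5 % by mass (> 10 % by mass), the calcium hypochlorite falls in Class 5.1.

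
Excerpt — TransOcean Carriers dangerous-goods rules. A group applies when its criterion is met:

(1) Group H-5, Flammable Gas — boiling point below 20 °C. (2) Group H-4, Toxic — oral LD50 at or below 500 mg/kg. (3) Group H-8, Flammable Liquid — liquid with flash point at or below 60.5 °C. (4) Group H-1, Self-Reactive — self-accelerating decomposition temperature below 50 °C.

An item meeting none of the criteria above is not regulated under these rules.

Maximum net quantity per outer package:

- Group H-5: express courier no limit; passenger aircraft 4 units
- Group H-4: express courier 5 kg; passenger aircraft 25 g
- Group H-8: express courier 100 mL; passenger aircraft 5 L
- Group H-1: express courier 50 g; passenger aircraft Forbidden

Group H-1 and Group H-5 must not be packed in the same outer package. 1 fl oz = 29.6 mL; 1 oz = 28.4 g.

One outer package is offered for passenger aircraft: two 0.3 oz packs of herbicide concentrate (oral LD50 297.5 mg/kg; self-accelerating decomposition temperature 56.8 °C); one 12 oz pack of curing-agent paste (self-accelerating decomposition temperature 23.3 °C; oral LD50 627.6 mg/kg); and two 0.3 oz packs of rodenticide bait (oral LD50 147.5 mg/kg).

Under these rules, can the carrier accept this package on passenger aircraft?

With oral LD50 297.5 mg/kg (≤ 500 mg/kg), the herbicide concentrate falls in Group H-4.
With self-accelerating decomposition temperature 23.3 °C (< 50 °C), the curing-agent paste falls in Group H-1.
Rodenticide bait: oral LD50 147.5 mg/kg ≤ 500 mg/kg → Group H-4 (Toxic).
Group H-4 net quantity: (two 0.3 oz packs = 17.04 g) + (two 0.3 oz packs = 17.04 g) = 34.08 g.
34.08 g exceeds the passenger aircraft limit of 25 g for Group H-4.
Group H-1 quantity: one 12 oz pack = 340.8 g.
Group H-1 is Forbidden by passenger aircraft.
The segregation rule (Group H-1 with Group H-5) does not apply to Group H-4 with Group H-1.

No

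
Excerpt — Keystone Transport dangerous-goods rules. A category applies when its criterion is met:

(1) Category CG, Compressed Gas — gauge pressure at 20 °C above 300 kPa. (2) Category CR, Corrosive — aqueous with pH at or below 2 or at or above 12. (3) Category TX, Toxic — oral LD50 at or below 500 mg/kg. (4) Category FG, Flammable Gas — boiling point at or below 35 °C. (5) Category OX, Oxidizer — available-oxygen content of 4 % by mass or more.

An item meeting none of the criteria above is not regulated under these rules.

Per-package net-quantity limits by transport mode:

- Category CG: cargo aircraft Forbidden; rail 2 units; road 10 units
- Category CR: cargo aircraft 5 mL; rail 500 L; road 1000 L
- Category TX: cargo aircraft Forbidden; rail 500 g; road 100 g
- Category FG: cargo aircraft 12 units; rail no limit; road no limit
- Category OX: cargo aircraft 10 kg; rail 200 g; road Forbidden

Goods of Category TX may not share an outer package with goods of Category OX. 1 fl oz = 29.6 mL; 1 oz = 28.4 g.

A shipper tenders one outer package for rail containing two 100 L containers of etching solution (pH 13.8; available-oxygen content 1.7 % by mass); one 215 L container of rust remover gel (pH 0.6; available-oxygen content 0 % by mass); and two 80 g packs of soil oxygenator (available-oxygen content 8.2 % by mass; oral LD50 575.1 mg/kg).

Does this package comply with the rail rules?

With pH 13.8 (≥ 12), the etching solution falls in Category CR.
With pH 0.6 (≤ 2), the rust remover gel falls in Category CR.
The soil oxygenator has available-oxygen content 8.2 % by mass, which is ≥ 4 % by mass, so it is Category OX (Oxidizer).
Category OX quantity: two 80 g packs = 160 g.
That is within the Category OX rail limit of 200 g.
Category CR net quantity: (two 100 L containers = 200 L) + 215 L = 415 L.
That is within the Category CR rail limit of 500 L.
The segregation rule (Category TX with Category OX) does not apply to Category OX with Category CR.
Every hazard category is within its rail limit and no segregation rule is violated.

Yes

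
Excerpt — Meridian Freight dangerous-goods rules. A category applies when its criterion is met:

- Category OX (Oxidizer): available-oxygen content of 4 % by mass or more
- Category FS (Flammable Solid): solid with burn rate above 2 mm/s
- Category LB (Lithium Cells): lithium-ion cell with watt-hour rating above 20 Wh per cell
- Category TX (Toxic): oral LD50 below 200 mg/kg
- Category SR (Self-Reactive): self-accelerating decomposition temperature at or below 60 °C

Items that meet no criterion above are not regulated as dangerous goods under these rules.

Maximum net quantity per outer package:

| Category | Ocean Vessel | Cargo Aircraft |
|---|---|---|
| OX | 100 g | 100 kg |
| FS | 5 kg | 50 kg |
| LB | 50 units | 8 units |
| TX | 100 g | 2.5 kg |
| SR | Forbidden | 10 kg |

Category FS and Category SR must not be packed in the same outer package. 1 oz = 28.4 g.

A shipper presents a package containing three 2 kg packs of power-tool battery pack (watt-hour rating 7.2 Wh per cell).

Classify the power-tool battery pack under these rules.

watt-hour rating 7.2 Wh per cell is not above 20 Wh per cell, so Category LB does not apply.
No criterion is met, so the item is not regulated.

Not regulated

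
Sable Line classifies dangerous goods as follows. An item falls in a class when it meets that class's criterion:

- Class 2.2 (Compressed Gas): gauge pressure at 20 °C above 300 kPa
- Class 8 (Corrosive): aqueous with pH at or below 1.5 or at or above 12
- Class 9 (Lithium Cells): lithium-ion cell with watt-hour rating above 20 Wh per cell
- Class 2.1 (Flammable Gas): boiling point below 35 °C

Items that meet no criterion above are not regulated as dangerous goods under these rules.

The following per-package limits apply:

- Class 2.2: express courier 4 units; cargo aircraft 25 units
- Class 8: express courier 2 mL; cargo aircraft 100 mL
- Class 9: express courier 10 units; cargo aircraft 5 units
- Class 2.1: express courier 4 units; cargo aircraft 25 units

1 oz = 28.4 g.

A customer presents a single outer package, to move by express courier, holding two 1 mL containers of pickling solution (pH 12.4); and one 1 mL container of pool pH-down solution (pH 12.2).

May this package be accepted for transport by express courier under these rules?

Pickling solution: pH 12.4 ≥ 12 → Class 8 (Corrosive).
The pool pH-down solution has pH 12.2, which is ≥ 12, so it is Class 8 (Corrosive).
Total Class 8: (two 1 mL containers = 2 mL) + 1 mL = 3 mL.
3 mL exceeds the express courier limit of 2 mL for Class 8.

No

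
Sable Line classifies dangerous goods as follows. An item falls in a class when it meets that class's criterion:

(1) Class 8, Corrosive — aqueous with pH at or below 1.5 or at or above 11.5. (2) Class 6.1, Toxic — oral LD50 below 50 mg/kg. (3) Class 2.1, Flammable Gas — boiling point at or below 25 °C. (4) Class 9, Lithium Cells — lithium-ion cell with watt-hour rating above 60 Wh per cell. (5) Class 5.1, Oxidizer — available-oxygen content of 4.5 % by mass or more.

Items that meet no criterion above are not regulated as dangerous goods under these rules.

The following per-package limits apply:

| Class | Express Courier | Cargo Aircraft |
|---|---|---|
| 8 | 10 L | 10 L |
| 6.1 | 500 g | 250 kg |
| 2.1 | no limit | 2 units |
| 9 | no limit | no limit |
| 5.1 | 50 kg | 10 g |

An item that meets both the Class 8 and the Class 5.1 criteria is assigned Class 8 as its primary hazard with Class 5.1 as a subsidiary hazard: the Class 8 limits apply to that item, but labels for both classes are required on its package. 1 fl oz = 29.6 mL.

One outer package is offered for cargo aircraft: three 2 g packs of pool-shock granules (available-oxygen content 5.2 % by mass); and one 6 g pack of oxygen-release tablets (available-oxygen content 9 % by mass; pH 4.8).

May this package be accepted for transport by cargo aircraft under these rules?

With available-oxygen content 5.2 % by mass (≥ 4.5 % by mass), the pool-shock granules fall in Class 5.1.
With available-oxygen content 9 % by mass (≥ 4.5 % by mass), the oxygen-release tablets fall in Class 5.1.
Total Class 5.1: (three 2 g packs = 6 g) + 6 g = 12 g.
That exceeds the Class 5.1 cargo aircraft limit of 10 g.

No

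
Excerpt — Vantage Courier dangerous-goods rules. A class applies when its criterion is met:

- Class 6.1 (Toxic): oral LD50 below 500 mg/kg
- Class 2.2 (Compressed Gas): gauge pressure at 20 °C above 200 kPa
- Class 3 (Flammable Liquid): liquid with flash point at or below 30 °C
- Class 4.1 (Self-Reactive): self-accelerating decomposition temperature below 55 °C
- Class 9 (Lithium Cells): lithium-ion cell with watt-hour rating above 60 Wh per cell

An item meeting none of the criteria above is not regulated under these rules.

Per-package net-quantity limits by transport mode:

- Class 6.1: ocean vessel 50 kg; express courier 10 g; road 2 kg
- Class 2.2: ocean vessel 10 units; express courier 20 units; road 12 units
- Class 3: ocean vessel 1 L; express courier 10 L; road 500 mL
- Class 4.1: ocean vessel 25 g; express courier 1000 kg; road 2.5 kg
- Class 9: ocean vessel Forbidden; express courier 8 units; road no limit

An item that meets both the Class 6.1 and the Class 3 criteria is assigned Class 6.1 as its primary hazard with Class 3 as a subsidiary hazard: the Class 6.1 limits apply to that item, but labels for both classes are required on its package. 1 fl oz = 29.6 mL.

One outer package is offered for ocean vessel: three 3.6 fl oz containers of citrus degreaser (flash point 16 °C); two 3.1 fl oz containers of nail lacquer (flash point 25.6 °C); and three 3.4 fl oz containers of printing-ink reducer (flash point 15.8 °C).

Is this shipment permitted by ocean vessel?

Citrus degreaser: flash point 16 °C ≤ 30 °C → Class 3 (Flammable Liquid).
Flash point 25.6 °C meets the Class 3 criterion (Flammable Liquid), so the nail lacquer is Class 3.
The printing-ink reducer has flash point 15.8 °C, which is ≤ 30 °C, so it is Class 3 (Flammable Liquid).
Total Class 3: (three 3.6 fl oz containers = 319.68 mL) + (two 3.1 fl oz containers = 183.52 mL) + (three 3.4 fl oz containers = 301.92 mL) = 805.12 mL.
That is within the Class 3 ocean vessel limit of 1 L.

Yes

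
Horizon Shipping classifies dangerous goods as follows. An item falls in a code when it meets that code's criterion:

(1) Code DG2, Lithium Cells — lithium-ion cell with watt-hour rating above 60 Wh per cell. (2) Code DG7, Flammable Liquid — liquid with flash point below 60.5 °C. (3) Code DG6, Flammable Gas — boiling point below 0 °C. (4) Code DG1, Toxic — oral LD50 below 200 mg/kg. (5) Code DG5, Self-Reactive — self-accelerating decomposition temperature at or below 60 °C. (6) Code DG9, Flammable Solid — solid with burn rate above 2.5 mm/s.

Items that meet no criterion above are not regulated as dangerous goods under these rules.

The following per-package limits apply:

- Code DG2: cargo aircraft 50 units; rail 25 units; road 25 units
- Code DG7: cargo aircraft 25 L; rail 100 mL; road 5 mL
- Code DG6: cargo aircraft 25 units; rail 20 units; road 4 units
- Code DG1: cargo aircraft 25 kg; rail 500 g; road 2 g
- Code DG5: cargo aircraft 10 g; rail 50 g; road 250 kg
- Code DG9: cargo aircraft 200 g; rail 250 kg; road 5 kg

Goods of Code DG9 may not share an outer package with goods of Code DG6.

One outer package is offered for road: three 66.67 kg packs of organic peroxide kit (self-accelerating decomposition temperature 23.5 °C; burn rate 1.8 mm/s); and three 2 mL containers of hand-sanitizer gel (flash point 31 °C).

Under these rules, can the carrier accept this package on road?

No

With self-accelerating decomposition temperature 23.5 °C (≤ 60 °C), the organic peroxide kit falls in Code DG5.
Hand-sanitizer gel: flash point 31 °C < 60.5 °C → Code DG7 (Flammable Liquid).
Code DG7 quantity: three 2 mL containers = 6 mL.
6 mL exceeds the road limit of 5 mL for Code DG7.
Code DG5 quantity: three 66.67 kg packs = 200.01 kg.
200.01 kg ≤ 250 kg (road limit, Code DG5) — within limit.
The segregation rule (Code DG9 with Code DG6) does not apply to Code DG7 with Code DG5.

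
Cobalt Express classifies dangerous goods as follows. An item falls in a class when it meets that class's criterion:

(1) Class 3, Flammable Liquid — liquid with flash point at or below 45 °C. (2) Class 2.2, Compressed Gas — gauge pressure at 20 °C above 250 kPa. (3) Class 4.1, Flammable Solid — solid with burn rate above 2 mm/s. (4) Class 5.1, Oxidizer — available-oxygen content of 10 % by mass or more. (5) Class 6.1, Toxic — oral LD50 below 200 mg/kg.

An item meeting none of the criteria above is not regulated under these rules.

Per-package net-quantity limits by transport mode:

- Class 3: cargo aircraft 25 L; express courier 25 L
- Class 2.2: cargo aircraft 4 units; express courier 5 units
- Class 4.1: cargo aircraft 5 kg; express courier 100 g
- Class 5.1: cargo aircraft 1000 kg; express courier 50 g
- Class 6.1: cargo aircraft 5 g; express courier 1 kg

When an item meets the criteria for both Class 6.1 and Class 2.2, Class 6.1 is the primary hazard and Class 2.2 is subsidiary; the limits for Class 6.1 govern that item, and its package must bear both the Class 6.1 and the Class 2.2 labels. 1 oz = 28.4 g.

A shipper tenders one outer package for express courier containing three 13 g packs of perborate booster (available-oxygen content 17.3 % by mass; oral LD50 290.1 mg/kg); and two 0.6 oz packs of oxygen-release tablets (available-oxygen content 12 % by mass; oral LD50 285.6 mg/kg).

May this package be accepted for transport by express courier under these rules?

The perborate booster has available-oxygen content 17.3 % by mass, which is ≥ 10 % by mass, so it is Class 5.1 (Oxidizer).
The oxygen-release tablets have available-oxygen content 12 % by mass, which is ≥ 10 % by mass, so they are Class 5.1 (Oxidizer).
Class 5.1 net quantity: (three 13 g packs = 39 g) + (two 0.6 oz packs = 34.08 g) = 73.08 g.
73.08 g exceeds the express courier limit of 50 g for Class 5.1.

No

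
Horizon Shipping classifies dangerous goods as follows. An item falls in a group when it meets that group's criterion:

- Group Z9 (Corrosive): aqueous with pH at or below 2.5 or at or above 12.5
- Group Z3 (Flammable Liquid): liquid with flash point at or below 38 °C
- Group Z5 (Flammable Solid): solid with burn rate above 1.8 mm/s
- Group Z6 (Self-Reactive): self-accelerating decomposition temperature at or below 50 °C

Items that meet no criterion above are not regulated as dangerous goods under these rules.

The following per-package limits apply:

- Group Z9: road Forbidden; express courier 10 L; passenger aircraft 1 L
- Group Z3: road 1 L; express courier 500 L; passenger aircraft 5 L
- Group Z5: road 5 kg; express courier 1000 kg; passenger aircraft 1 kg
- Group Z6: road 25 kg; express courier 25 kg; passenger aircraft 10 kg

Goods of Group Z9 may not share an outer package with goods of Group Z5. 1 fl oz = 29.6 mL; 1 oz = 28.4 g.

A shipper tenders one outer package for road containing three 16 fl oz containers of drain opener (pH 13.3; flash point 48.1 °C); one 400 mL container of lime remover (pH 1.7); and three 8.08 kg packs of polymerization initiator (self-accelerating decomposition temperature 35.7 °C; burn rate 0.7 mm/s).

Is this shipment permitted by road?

Drain opener: pH 13.3 ≥ 12.5 → Group Z9 (Corrosive).
Lime remover: pH 1.7 ≤ 2.5 → Group Z9 (Corrosive).
Polymerization initiator: self-accelerating decomposition temperature 35.7 °C ≤ 50 °C → Group Z6 (Self-Reactive).
Group Z9 net quantity: (three 16 fl oz containers = 1420.8 mL) + 400 mL = 1820.8 mL.
By road, Group Z9 is Forbidden regardless of quantity.
Group Z6 quantity: three 8.08 kg packs = 24.24 kg.
24.24 kg is within the road limit of 25 kg for Group Z6.
The segregation rule (Group Z9 with Group Z5) does not apply to Group Z9 with Group Z6.

No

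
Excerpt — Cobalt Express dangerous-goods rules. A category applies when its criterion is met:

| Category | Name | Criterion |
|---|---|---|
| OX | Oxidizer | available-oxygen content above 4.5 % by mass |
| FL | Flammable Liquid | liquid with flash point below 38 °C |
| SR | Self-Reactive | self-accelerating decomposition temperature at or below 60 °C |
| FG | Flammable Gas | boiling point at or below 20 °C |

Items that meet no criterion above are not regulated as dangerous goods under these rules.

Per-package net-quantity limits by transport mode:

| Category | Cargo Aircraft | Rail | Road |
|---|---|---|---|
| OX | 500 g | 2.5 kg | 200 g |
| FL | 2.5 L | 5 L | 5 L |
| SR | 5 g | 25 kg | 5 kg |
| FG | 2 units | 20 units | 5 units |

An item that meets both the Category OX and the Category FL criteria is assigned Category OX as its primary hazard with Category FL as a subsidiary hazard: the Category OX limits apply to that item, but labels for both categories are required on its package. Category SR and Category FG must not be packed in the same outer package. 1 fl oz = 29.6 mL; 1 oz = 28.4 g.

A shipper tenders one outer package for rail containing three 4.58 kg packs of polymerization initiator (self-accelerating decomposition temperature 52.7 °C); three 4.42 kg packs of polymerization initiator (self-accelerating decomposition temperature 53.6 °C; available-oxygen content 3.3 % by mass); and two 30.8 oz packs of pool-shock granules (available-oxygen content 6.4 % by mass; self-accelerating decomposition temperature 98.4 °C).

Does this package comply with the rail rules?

With self-accelerating decomposition temperature 52.7 °C (≤ 60 °C), the polymerization initiator falls in Category SR.
Self-accelerating decomposition temperature 53.6 °C meets the Category SR criterion (Self-Reactive), so the polymerization initiator is Category SR.
The pool-shock granules have available-oxygen content 6.4 % by mass, which is > 4.5 % by mass, so they are Category OX (Oxidizer).
Total Category SR: (three 4.58 kg packs = 13.74 kg) + (three 4.42 kg packs = 13.26 kg) = 27 kg.
27 kg exceeds the rail limit of 25 kg for Category SR.
Category OX quantity: two 30.8 oz packs = 1749.44 g.
1749.44 g ≤ 2.5 kg (rail limit, Category OX) — within limit.
The segregation rule (Category SR with Category FG) does not apply to Category SR with Category OX.

No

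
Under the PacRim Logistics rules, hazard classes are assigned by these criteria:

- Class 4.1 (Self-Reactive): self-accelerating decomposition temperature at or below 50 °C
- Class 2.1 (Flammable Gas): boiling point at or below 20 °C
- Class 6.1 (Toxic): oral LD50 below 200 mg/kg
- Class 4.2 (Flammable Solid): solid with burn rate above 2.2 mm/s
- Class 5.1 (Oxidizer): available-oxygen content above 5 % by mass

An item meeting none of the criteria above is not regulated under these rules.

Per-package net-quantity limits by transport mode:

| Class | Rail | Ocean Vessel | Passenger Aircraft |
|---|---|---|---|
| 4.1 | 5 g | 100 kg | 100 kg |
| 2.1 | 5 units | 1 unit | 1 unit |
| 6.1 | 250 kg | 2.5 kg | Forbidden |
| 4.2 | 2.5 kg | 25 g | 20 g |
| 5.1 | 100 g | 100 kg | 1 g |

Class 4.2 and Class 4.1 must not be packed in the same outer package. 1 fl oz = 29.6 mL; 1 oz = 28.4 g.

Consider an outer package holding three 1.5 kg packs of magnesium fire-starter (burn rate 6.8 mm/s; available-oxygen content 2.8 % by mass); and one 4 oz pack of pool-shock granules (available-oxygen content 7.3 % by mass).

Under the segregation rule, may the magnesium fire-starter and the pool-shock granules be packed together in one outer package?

Burn rate 6.8 mm/s meets the Class 4.2 criterion (Flammable Solid), so the magnesium fire-starter is Class 4.2.
Available-oxygen content 7.3 % by mass meets the Class 5.1 criterion (Oxidizer), so the pool-shock granules are Class 5.1.
No segregation rule bars Class 4.2 with Class 5.1.

Yes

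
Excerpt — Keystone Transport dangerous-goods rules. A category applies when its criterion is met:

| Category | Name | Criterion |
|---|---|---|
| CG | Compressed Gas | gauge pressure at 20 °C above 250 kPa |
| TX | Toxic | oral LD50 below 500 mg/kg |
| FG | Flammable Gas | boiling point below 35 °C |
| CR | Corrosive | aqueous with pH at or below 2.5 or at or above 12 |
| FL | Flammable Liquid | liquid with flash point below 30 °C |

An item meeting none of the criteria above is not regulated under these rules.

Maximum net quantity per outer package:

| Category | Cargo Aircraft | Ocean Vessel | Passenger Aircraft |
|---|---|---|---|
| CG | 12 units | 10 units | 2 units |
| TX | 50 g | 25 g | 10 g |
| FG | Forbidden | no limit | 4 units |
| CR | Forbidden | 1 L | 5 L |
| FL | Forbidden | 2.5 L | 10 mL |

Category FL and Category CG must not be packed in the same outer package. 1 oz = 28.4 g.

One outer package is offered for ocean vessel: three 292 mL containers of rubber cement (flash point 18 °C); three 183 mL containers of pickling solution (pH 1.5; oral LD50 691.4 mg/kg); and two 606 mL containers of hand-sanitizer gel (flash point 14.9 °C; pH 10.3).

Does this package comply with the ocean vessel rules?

Flash point 18 °C meets the Category FL criterion (Flammable Liquid), so the rubber cement is Category FL.
pH 1.5 meets the Category CR criterion (Corrosive), so the pickling solution is Category CR.
Hand-sanitizer gel: flash point 14.9 °C < 30 °C → Category FL (Flammable Liquid).
Category FL net quantity: (three 292 mL containers = 876 mL) + (two 606 mL containers = 1.212 L) = 2.088 L.
That is within the Category FL ocean vessel limit of 2.5 L.
Category CR quantity: three 183 mL containers = 549 mL.
549 mL ≤ 1 L (ocean vessel limit, Category CR) — within limit.
The segregation rule (Category FL with Category CG) does not apply to Category FL with Category CR.
Every hazard category is within its ocean vessel limit and no segregation rule is violated.

Yes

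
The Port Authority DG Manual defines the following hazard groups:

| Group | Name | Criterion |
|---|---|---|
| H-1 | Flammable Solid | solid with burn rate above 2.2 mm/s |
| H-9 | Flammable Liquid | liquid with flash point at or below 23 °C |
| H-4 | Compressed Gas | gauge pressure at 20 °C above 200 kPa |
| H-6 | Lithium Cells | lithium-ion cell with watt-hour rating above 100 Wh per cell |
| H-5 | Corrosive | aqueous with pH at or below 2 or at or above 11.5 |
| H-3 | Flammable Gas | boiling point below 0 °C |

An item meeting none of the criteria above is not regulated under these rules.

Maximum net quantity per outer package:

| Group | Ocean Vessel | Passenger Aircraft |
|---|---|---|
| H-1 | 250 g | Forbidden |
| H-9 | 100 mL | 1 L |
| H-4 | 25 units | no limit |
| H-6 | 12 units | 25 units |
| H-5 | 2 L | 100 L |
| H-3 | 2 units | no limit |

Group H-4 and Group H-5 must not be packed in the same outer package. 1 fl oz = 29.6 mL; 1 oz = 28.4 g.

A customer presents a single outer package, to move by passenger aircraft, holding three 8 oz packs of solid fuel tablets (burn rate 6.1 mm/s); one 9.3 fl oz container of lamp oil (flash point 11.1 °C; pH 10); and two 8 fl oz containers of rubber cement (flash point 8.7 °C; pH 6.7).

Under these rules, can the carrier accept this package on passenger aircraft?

No

Burn rate 6.1 mm/s meets the Group H-1 criterion (Flammable Solid), so the solid fuel tablets are Group H-1.
With flash point 11.1 °C (≤ 23 °C), the lamp oil falls in Group H-9.
The rubber cement has flash point 8.7 °C, which is ≤ 23 °C, so it is Group H-9 (Flammable Liquid).
Total Group H-9: (one 9.3 fl oz container = 275.28 mL) + (two 8 fl oz containers = 473.6 mL) = 748.88 mL.
748.88 mL is within the passenger aircraft limit of 1 L for Group H-9.
Group H-1 quantity: three 8 oz packs = 681.6 g.
By passenger aircraft, Group H-1 is Forbidden regardless of quantity.
The segregation rule (Group H-4 with Group H-5) does not apply to Group H-9 with Group H-1.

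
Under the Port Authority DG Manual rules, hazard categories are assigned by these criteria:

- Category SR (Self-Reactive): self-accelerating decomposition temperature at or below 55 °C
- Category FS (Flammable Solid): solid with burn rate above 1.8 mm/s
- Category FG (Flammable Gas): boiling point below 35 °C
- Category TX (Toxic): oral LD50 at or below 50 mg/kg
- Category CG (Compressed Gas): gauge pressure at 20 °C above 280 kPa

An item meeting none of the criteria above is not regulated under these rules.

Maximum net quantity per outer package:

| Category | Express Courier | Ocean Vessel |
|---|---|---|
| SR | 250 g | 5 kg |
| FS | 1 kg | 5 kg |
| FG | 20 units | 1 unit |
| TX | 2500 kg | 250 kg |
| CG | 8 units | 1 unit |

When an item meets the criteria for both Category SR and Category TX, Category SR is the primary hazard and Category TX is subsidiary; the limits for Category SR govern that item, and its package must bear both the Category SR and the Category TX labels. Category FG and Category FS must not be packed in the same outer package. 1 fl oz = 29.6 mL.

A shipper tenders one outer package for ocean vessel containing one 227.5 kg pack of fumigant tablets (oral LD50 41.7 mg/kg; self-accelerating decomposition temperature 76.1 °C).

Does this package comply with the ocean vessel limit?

The fumigant tablets have oral LD50 41.7 mg/kg, which is ≤ 50 mg/kg, so they are Category TX (Toxic).
Category TX quantity: 227.5 kg.
That is within the Category TX ocean vessel limit of 250 kg.

Yes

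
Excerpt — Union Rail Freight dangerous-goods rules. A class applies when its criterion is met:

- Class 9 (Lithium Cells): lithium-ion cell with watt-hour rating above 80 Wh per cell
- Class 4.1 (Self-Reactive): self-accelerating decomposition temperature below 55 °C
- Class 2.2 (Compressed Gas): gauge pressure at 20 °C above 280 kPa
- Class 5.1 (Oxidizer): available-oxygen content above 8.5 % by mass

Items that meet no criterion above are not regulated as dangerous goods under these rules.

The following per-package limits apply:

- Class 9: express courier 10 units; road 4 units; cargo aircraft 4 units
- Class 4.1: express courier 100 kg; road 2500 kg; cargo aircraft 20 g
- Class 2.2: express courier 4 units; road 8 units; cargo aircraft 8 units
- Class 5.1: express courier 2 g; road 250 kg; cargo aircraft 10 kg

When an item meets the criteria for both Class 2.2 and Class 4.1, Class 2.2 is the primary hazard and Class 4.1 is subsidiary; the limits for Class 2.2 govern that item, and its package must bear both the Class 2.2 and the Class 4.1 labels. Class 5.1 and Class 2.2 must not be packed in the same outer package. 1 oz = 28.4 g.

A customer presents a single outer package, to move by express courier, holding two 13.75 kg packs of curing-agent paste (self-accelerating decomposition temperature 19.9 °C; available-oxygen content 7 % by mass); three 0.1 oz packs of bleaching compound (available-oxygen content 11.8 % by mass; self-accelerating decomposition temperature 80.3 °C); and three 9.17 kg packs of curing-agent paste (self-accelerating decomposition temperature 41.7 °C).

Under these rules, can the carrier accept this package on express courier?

The curing-agent paste has self-accelerating decomposition temperature 19.9 °C, which is < 55 °C, so it is Class 4.1 (Self-Reactive).
With available-oxygen content 11.8 % by mass (> 8.5 % by mass), the bleaching compound falls in Class 5.1.
With self-accelerating decomposition temperature 41.7 °C (< 55 °C), the curing-agent paste falls in Class 4.1.
Total Class 4.1: (two 13.75 kg packs = 27.5 kg) + (three 9.17 kg packs = 27.51 kg) = 55.01 kg.
That is within the Class 4.1 express courier limit of 100 kg.
Class 5.1 quantity: three 0.1 oz packs = 8.52 g.
That exceeds the Class 5.1 express courier limit of 2 g.
The segregation rule (Class 5.1 with Class 2.2) does not apply to Class 4.1 with Class 5.1.

No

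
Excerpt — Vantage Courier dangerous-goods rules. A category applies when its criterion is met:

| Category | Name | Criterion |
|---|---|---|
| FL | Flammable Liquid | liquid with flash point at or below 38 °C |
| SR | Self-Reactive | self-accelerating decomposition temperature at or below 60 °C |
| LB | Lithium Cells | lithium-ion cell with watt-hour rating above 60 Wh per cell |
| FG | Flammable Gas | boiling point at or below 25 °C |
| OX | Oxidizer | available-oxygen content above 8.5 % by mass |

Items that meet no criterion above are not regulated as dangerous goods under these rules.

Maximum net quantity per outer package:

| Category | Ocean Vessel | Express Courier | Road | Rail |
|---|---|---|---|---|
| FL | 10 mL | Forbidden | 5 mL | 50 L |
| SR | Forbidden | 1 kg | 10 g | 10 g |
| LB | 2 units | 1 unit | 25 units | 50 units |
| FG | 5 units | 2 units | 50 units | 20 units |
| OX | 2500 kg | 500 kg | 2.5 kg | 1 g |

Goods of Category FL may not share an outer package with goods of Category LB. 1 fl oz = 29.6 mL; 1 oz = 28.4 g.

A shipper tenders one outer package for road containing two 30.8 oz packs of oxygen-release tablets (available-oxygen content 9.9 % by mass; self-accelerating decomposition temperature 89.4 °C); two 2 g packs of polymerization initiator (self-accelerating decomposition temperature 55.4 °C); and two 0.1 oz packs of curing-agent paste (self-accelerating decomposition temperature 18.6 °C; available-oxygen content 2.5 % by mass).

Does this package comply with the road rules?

Oxygen-release tablets: available-oxygen content 9.9 % by mass > 8.5 % by mass → Category OX (Oxidizer).
Self-accelerating decomposition temperature 55.4 °C meets the Category SR criterion (Self-Reactive), so the polymerization initiator is Category SR.
The curing-agent paste has self-accelerating decomposition temperature 18.6 °C, which is ≤ 60 °C, so it is Category SR (Self-Reactive).
Total Category SR: (two 2 g packs = 4 g) + (two 0.1 oz packs = 5.68 g) = 9.68 g.
That is within the Category SR road limit of 10 g.
Category OX quantity: two 30.8 oz packs = 1749.44 g.
1749.44 g ≤ 2.5 kg (road limit, Category OX) — within limit.
The segregation rule (Category FL with Category LB) does not apply to Category SR with Category OX.
Every hazard category is within its road limit and no segregation rule is violated.

Yes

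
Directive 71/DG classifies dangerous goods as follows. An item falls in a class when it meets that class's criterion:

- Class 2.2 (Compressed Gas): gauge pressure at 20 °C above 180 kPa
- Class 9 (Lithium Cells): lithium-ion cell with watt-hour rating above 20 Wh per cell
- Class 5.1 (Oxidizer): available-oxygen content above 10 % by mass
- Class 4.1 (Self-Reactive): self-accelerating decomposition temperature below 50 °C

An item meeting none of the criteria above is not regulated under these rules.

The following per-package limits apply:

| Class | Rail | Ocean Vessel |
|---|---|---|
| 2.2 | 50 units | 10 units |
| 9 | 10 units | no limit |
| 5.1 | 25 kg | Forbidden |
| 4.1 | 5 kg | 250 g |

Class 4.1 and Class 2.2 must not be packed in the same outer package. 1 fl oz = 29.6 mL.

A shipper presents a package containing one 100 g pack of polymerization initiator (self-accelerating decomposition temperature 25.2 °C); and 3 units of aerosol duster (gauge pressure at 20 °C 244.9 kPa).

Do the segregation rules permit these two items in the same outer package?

With self-accelerating decomposition temperature 25.2 °C (< 50 °C), the polymerization initiator falls in Class 4.1.
Gauge pressure at 20 °C 244.9 kPa meets the Class 2.2 criterion (Compressed Gas), so the aerosol duster is Class 2.2.
Class 4.1 and Class 2.2 may not share an outer package.

No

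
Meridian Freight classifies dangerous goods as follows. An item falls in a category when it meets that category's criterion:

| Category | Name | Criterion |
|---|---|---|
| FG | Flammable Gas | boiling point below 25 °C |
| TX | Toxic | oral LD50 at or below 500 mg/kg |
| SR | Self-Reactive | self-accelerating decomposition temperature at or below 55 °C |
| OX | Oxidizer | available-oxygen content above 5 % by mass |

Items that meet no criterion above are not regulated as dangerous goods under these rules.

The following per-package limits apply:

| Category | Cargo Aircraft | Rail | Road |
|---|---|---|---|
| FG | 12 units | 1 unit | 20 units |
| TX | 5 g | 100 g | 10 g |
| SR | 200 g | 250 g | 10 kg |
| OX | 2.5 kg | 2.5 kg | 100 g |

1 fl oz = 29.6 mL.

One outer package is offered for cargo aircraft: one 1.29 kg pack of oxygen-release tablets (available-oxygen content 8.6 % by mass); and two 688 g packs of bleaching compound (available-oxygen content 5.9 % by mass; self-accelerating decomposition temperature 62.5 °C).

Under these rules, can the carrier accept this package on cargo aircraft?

The oxygen-release tablets have available-oxygen content 8.6 % by mass, which is > 5 % by mass, so they are Category OX (Oxidizer).
Bleaching compound: available-oxygen content 5.9 % by mass > 5 % by mass → Category OX (Oxidizer).
Category OX net quantity: 1.29 kg + (two 688 g packs = 1.376 kg) = 2.666 kg.
2.666 kg > 2.5 kg (cargo aircraft limit, Category OX) — over the limit.

No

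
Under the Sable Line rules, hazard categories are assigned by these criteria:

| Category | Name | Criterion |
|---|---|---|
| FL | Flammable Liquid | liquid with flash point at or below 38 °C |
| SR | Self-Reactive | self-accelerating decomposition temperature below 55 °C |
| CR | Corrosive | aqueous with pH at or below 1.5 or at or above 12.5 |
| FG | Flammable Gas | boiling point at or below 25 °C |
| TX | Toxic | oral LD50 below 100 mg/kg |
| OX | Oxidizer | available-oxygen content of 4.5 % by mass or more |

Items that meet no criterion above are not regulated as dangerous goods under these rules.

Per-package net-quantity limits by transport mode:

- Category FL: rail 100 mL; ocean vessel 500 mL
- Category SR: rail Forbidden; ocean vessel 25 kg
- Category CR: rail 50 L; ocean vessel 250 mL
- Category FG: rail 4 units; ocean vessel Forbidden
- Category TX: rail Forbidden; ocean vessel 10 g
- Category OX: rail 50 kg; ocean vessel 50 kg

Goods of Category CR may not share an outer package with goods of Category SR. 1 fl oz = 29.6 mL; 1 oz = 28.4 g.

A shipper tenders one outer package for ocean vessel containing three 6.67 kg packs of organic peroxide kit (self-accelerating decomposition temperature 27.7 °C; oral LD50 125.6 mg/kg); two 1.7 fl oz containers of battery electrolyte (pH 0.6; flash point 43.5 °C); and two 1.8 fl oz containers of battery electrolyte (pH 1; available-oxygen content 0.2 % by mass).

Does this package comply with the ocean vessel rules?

No

Organic peroxide kit: self-accelerating decomposition temperature 27.7 °C < 55 °C → Category SR (Self-Reactive).
Battery electrolyte: pH 0.6 ≤ 1.5 → Category CR (Corrosive).
With pH 1 (≤ 1.5), the battery electrolyte falls in Category CR.
Total Category CR: (two 1.7 fl oz containers = 100.64 mL) + (two 1.8 fl oz containers = 106.56 mL) = 207.2 mL.
207.2 mL ≤ 250 mL (ocean vessel limit, Category CR) — within limit.
Category SR quantity: three 6.67 kg packs = 20.01 kg.
20.01 kg ≤ 25 kg (ocean vessel limit, Category SR) — within limit.
Category CR and Category SR may not share an outer package.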